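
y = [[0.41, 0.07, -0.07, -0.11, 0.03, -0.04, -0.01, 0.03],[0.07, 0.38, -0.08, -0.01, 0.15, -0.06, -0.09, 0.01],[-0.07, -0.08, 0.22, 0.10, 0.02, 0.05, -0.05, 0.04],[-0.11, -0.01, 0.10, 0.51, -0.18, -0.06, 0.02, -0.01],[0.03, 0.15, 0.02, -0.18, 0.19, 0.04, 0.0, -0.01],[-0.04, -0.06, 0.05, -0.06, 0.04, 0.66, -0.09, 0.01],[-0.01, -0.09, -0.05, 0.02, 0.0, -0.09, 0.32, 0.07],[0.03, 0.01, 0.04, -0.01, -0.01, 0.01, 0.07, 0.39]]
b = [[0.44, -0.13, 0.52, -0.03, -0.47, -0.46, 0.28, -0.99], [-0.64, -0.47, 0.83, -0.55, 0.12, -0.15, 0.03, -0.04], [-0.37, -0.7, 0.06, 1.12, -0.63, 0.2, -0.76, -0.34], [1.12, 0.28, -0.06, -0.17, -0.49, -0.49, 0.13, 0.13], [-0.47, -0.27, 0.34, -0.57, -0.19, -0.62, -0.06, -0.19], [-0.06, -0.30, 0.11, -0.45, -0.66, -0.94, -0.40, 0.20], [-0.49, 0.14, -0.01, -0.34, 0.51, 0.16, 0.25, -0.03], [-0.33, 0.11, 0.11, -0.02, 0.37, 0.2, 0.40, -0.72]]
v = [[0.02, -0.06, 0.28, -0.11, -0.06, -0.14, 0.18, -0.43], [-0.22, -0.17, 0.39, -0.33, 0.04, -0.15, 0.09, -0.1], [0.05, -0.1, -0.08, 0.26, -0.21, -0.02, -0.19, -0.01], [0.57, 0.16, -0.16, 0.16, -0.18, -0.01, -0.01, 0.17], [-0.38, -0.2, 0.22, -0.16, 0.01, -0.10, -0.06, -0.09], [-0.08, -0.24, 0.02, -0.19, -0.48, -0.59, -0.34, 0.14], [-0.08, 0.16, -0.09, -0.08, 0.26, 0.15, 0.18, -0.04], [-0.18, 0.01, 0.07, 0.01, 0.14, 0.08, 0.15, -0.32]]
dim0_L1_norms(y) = [0.77, 0.85, 0.63, 1.0, 0.62, 1.01, 0.65, 0.57]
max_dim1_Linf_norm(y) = 0.66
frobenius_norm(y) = 1.27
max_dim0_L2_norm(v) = 0.75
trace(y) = 3.08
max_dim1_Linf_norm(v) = 0.59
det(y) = -0.00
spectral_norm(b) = 1.99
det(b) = 0.00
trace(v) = -0.79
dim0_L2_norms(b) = [1.6, 1.0, 1.05, 1.49, 1.32, 1.36, 1.03, 1.31]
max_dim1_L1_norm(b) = 4.18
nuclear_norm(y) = 3.09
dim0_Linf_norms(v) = [0.57, 0.24, 0.39, 0.33, 0.48, 0.59, 0.34, 0.43]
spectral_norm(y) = 0.73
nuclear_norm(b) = 7.73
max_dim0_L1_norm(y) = 1.01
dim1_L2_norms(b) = [1.4, 1.29, 1.74, 1.37, 1.09, 1.35, 0.85, 0.99]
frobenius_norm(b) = 3.64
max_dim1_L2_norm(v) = 0.9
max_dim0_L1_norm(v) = 1.58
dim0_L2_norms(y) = [0.44, 0.44, 0.28, 0.56, 0.31, 0.68, 0.36, 0.4]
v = y @ b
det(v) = -0.00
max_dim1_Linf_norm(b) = 1.12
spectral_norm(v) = 1.10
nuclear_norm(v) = 3.34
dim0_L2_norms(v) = [0.75, 0.44, 0.57, 0.53, 0.63, 0.66, 0.5, 0.6]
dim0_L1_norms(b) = [3.92, 2.4, 2.04, 3.25, 3.44, 3.22, 2.31, 2.64]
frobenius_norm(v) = 1.67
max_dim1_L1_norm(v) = 2.08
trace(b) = -1.74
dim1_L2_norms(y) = [0.44, 0.44, 0.28, 0.56, 0.31, 0.68, 0.36, 0.4]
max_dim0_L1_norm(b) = 3.92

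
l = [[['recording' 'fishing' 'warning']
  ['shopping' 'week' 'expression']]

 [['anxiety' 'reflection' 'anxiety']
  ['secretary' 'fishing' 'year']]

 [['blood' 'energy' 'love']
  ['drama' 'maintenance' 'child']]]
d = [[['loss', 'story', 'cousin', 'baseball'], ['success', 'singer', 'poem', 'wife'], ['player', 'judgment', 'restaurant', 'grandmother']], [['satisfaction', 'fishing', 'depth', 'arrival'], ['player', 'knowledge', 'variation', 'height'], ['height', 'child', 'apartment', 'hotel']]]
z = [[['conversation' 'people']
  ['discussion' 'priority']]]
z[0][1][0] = 'discussion'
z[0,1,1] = 'priority'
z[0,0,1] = 'people'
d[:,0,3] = ['baseball', 'arrival']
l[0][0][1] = 'fishing'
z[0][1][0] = 'discussion'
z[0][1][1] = 'priority'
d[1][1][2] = 'variation'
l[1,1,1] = 'fishing'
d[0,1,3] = 'wife'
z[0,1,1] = 'priority'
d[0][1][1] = 'singer'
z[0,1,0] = 'discussion'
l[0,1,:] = ['shopping', 'week', 'expression']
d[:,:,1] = [['story', 'singer', 'judgment'], ['fishing', 'knowledge', 'child']]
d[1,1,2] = 'variation'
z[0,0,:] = ['conversation', 'people']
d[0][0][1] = 'story'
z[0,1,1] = 'priority'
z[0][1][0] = 'discussion'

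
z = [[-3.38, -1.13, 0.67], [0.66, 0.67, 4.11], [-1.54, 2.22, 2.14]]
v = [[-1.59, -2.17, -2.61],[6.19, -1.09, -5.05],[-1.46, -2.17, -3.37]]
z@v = [[-2.6, 7.11, 12.27], [-2.9, -11.08, -18.96], [13.07, -3.72, -14.4]]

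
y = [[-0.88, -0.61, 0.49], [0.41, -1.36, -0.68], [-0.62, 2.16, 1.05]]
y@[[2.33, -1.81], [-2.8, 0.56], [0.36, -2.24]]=[[-0.17, 0.15], [4.52, 0.02], [-7.11, -0.02]]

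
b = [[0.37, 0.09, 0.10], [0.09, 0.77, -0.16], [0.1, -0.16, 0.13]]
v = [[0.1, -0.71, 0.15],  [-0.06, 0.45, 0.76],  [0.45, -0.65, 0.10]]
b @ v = [[0.08, -0.29, 0.13], [-0.11, 0.39, 0.58], [0.08, -0.23, -0.09]]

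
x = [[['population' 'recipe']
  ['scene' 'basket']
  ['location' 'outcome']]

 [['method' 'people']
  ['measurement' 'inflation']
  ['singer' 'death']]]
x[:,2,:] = [['location', 'outcome'], ['singer', 'death']]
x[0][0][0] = 'population'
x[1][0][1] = 'people'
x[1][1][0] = 'measurement'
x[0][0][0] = 'population'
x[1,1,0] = 'measurement'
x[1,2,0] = 'singer'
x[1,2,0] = 'singer'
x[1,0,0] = 'method'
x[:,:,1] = [['recipe', 'basket', 'outcome'], ['people', 'inflation', 'death']]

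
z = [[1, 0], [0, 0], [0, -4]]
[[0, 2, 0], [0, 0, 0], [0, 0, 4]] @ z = [[0, 0], [0, 0], [0, -16]]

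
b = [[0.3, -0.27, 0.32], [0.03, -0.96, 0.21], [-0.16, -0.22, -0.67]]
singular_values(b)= [1.05, 0.78, 0.19]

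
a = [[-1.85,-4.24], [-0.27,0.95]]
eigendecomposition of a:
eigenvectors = [[-1.0, 0.8], [-0.09, -0.6]]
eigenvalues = [-2.21, 1.31]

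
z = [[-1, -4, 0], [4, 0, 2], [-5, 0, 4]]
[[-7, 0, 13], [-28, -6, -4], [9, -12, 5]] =z @ [[-5, 0, -1], [3, 0, -3], [-4, -3, 0]]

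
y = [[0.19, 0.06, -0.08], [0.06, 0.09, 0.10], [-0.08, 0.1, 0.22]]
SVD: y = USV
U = [[-0.48,  -0.77,  0.43], [0.27,  -0.59,  -0.76], [0.84,  -0.25,  0.49]]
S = [0.3, 0.21, 0.01]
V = [[-0.48, 0.27, 0.84],[-0.77, -0.59, -0.25],[-0.43, 0.76, -0.49]]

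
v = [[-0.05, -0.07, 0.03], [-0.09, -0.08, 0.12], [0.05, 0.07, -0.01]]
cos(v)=[[0.99, -0.01, 0.01], [-0.01, 0.99, 0.01], [0.00, 0.0, 1.0]]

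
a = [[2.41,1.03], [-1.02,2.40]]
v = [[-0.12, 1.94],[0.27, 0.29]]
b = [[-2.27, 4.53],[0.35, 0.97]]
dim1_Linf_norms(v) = [1.94, 0.29]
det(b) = -3.79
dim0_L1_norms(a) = [3.43, 3.43]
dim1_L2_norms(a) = [2.62, 2.61]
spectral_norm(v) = 1.96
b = v @ a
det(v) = -0.56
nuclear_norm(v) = 2.25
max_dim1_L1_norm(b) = 6.8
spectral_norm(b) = 5.12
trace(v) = 0.17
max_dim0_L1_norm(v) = 2.23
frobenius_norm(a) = 3.70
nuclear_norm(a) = 5.23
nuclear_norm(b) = 5.86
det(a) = 6.83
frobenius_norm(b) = 5.17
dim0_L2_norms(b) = [2.3, 4.63]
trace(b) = -1.30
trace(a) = 4.81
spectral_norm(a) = 2.62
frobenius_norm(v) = 1.98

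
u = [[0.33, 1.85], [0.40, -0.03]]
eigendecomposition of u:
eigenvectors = [[0.94, -0.87], [0.35, 0.50]]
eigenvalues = [1.03, -0.73]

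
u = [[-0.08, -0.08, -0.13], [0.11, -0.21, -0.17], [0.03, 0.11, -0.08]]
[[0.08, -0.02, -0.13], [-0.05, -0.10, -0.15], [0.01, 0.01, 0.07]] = u@[[-0.68,-0.26,0.44], [0.11,0.25,0.74], [-0.28,0.14,0.27]]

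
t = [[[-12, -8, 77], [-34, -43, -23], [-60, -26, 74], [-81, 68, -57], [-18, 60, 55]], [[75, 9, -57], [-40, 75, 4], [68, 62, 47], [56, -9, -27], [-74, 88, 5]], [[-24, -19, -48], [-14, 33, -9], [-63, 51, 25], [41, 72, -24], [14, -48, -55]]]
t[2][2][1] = 51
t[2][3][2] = -24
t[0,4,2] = 55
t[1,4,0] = -74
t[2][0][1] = -19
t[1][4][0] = -74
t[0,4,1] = 60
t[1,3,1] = -9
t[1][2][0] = 68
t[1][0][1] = 9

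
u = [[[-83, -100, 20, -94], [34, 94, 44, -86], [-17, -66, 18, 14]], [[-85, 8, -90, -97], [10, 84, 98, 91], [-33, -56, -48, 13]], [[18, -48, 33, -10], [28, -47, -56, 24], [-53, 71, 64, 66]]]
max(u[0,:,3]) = 14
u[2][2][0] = -53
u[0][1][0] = 34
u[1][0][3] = -97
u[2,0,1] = -48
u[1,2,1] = -56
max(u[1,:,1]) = 84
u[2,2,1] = 71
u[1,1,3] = 91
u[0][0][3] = -94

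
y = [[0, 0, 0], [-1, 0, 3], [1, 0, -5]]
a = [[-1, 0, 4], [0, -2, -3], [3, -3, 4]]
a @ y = [[4, 0, -20], [-1, 0, 9], [7, 0, -29]]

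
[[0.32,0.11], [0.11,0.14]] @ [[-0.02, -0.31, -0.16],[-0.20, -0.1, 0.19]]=[[-0.03,-0.11,-0.03], [-0.03,-0.05,0.01]]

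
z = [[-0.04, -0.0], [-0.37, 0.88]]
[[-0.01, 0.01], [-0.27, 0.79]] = z@[[0.17, -0.22],  [-0.23, 0.80]]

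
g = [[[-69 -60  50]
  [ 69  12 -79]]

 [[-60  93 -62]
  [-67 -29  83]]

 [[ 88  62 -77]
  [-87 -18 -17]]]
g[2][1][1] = -18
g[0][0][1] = -60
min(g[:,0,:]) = -77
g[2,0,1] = 62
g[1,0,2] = -62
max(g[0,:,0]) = 69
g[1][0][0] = -60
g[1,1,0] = -67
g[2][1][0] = -87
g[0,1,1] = 12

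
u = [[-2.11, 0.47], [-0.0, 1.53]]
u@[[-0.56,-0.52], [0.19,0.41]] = [[1.27,1.29],  [0.29,0.63]]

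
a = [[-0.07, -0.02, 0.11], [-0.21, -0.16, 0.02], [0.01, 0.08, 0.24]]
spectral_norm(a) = 0.28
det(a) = 0.00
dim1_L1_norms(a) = [0.2, 0.39, 0.33]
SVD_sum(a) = [[-0.02, -0.02, -0.01], [-0.18, -0.16, -0.07], [0.09, 0.08, 0.03]] + [[-0.05, -0.0, 0.12], [-0.03, -0.0, 0.09], [-0.08, -0.00, 0.21]] + [[-0.00, 0.00, -0.00],  [0.0, -0.00, 0.0],  [0.0, -0.0, 0.00]]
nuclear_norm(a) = 0.55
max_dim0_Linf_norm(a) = 0.24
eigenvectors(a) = [[0.25, 0.6, 0.35], [0.95, -0.77, -0.14], [-0.17, 0.23, 0.93]]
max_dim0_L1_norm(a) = 0.37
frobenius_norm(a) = 0.39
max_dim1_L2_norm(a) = 0.26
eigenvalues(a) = [-0.22, -0.0, 0.23]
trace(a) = 0.01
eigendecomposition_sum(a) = [[-0.06, -0.04, 0.02], [-0.22, -0.15, 0.06], [0.04, 0.03, -0.01]] + [[-0.00, 0.0, 0.00], [0.0, -0.0, -0.00], [-0.0, 0.00, 0.0]] + [[-0.01, 0.02, 0.09], [0.00, -0.01, -0.04], [-0.03, 0.05, 0.25]]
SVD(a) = [[-0.12, 0.47, -0.87], [-0.89, 0.35, 0.31], [0.45, 0.81, 0.38]] @ diag([0.2789943721728375, 0.2715875486426773, 0.0015309206856174745]) @ [[0.71, 0.65, 0.28],[-0.36, -0.0, 0.93],[0.60, -0.76, 0.23]]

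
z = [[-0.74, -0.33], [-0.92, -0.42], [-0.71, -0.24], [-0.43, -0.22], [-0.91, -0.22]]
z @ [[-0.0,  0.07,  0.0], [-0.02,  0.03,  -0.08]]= [[0.01, -0.06, 0.03], [0.01, -0.08, 0.03], [0.0, -0.06, 0.02], [0.0, -0.04, 0.02], [0.0, -0.07, 0.02]]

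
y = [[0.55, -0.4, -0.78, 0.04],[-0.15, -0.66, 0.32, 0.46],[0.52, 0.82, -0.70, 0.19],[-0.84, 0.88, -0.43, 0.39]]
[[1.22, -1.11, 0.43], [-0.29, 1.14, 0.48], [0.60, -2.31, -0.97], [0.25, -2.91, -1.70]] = y @ [[-0.08, 0.81, 0.46], [-0.39, -1.07, -1.09], [-1.43, 2.51, 0.30], [-0.23, -0.53, -0.58]]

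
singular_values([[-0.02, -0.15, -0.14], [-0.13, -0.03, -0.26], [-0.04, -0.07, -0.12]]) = [0.36, 0.13, 0.0]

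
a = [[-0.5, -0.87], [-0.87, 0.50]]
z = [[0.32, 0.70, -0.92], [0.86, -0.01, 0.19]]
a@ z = [[-0.91, -0.34, 0.29], [0.15, -0.61, 0.90]]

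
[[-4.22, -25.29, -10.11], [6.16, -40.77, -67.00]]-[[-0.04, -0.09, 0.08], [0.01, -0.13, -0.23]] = [[-4.18, -25.2, -10.19], [6.15, -40.64, -66.77]]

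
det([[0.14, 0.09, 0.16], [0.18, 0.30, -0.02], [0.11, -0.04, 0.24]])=-0.001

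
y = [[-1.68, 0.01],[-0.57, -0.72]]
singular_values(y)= [1.79, 0.68]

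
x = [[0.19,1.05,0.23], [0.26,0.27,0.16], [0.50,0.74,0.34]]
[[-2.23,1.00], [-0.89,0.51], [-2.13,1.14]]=x @ [[0.7,1.80], [-1.25,0.9], [-4.57,-1.24]]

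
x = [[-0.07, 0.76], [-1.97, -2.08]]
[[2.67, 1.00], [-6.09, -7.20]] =x@[[-0.56,2.06], [3.46,1.51]]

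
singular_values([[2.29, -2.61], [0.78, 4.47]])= [5.2, 2.36]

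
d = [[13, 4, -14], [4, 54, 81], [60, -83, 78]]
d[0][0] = 13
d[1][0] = 4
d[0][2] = -14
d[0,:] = [13, 4, -14]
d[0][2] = -14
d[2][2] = 78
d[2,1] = -83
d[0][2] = -14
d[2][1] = -83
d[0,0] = 13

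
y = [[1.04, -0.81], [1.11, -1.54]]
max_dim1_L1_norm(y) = 2.65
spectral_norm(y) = 2.29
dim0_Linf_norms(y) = [1.11, 1.54]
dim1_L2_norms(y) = [1.32, 1.9]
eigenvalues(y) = [0.62, -1.12]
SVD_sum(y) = [[0.85, -0.98], [1.24, -1.43]] + [[0.19,0.17], [-0.13,-0.11]]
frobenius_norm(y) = 2.31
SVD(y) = [[-0.56, -0.83], [-0.83, 0.56]] @ diag([2.2907097943101444, 0.3066735043194592]) @ [[-0.66, 0.75], [-0.75, -0.66]]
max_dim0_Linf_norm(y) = 1.54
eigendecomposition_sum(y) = [[0.77, -0.29], [0.40, -0.15]] + [[0.27, -0.52], [0.71, -1.39]]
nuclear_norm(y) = 2.60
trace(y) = -0.50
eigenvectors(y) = [[0.89, 0.35], [0.46, 0.94]]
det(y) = -0.70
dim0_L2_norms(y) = [1.52, 1.74]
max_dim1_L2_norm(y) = 1.9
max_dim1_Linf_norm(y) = 1.54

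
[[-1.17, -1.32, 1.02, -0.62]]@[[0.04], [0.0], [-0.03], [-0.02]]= [[-0.06]]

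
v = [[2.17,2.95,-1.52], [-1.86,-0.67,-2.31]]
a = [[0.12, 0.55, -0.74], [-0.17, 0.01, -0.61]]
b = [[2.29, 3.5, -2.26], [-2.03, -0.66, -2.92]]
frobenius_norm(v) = 5.00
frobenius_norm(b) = 5.97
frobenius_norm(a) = 1.12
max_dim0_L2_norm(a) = 0.96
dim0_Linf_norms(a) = [0.17, 0.55, 0.74]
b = a + v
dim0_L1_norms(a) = [0.29, 0.56, 1.35]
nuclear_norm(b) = 8.37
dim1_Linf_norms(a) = [0.74, 0.61]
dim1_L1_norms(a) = [1.41, 0.79]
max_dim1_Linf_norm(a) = 0.74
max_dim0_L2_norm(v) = 3.03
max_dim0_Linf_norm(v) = 2.95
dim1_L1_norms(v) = [6.64, 4.84]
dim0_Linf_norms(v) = [2.17, 2.95, 2.31]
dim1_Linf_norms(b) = [3.5, 2.92]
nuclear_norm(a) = 1.43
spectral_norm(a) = 1.06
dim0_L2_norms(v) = [2.86, 3.03, 2.77]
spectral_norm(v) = 4.07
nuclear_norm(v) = 6.97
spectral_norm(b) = 4.76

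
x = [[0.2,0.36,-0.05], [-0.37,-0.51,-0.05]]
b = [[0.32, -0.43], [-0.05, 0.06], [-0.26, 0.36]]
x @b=[[0.06, -0.08], [-0.08, 0.11]]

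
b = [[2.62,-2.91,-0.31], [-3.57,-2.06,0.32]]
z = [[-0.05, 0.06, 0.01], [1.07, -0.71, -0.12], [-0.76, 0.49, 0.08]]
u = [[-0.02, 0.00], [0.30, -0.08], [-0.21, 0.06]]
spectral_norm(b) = 4.45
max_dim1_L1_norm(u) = 0.38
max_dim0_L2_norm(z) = 1.31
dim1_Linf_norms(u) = [0.02, 0.3, 0.21]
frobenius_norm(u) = 0.38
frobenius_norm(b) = 5.70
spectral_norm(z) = 1.58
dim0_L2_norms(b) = [4.43, 3.57, 0.45]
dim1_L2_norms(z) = [0.08, 1.29, 0.91]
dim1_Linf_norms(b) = [2.91, 3.57]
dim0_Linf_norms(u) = [0.3, 0.08]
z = u @ b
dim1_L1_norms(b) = [5.84, 5.95]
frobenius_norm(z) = 1.58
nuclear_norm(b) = 8.02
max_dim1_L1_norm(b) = 5.95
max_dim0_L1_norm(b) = 6.19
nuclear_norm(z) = 1.61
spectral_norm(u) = 0.38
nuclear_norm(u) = 0.39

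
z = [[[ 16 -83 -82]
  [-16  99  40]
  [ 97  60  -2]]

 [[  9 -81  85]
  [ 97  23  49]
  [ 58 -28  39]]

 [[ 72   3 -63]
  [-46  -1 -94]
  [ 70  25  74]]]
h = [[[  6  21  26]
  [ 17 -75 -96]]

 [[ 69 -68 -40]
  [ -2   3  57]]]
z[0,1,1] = 99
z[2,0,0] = 72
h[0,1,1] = -75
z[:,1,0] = [-16, 97, -46]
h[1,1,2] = 57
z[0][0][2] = -82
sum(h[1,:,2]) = 17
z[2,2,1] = 25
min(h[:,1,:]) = -96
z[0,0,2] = -82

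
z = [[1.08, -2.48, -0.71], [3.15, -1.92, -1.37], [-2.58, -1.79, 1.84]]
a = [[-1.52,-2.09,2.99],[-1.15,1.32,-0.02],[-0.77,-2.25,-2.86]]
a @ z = [[-15.94, 2.43, 9.44], [2.97, 0.35, -1.03], [-0.54, 11.35, -1.63]]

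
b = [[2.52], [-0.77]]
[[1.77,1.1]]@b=[[3.61]]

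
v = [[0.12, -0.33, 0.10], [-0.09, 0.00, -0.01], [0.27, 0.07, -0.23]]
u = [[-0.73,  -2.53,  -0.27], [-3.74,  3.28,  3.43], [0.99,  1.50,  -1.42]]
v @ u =[[1.25, -1.24, -1.31], [0.06, 0.21, 0.04], [-0.69, -0.8, 0.49]]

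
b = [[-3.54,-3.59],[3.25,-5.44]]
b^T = [[-3.54, 3.25], [-3.59, -5.44]]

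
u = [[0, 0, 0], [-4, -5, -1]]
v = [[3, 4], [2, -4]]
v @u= [[-16, -20, -4], [16, 20, 4]]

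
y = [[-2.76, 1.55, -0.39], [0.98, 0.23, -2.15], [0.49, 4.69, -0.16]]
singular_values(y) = [4.98, 3.0, 2.07]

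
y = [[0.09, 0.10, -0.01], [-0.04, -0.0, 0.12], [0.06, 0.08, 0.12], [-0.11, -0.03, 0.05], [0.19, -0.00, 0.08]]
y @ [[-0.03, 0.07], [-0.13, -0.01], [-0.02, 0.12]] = [[-0.02, 0.00], [-0.0, 0.01], [-0.01, 0.02], [0.01, -0.00], [-0.01, 0.02]]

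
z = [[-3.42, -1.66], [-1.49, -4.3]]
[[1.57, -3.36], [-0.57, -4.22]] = z @ [[-0.63, 0.61], [0.35, 0.77]]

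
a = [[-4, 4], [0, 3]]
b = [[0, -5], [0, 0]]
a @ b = [[0, 20], [0, 0]]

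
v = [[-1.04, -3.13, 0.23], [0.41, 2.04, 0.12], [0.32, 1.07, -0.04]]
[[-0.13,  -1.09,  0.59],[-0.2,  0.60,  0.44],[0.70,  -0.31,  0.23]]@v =[[-0.12, -1.19, -0.18], [0.59, 2.32, 0.01], [-0.78, -2.58, 0.11]]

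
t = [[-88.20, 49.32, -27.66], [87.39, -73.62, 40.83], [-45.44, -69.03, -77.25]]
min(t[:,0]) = -88.2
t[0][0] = -88.2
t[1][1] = -73.62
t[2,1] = -69.03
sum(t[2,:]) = -191.72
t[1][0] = 87.39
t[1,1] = -73.62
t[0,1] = 49.32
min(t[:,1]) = -73.62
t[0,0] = -88.2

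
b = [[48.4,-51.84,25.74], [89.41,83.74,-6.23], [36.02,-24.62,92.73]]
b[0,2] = 25.74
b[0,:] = [48.4, -51.84, 25.74]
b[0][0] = 48.4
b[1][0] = 89.41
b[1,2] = -6.23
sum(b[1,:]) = 166.92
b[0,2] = 25.74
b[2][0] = 36.02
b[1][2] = -6.23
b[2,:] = [36.02, -24.62, 92.73]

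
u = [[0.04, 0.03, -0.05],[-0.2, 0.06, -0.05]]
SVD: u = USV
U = [[-0.09, 1.00],  [1.0, 0.09]]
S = [0.22, 0.07]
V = [[-0.94, 0.26, -0.21], [0.32, 0.52, -0.79]]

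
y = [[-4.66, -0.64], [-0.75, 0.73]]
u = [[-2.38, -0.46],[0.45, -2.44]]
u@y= [[11.44,1.19], [-0.27,-2.07]]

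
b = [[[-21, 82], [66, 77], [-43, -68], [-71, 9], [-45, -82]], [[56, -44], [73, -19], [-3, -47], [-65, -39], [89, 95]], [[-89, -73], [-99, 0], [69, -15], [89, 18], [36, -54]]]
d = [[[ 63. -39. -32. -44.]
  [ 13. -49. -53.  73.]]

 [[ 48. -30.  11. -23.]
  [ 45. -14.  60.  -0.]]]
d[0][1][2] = -53.0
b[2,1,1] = 0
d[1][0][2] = 11.0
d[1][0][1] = -30.0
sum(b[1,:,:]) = 96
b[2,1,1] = 0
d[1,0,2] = 11.0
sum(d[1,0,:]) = 6.0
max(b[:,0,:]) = 82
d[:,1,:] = [[13.0, -49.0, -53.0, 73.0], [45.0, -14.0, 60.0, -0.0]]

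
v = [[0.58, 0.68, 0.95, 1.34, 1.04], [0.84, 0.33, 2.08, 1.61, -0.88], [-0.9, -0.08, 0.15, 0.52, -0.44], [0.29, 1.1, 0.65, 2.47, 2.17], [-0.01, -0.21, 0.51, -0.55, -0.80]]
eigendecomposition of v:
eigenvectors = [[(-0.45+0j),0.33+0.06j,0.33-0.06j,-0.10+0.06j,(-0.1-0.06j)], [-0.56+0.00j,(-0.56+0j),-0.56-0.00j,0.94+0.00j,(0.94-0j)], [(0.01+0j),-0.41+0.10j,-0.41-0.10j,-0.12-0.06j,-0.12+0.06j], [(-0.68+0j),(0.46-0.21j),(0.46+0.21j),(-0.17+0.05j),-0.17-0.05j], [0.13+0.00j,(-0.11+0.37j),-0.11-0.37j,(-0.23-0.06j),(-0.23+0.06j)]]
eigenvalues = [(3.14+0j), (-0.12+0.73j), (-0.12-0.73j), (-0.08+0.07j), (-0.08-0.07j)]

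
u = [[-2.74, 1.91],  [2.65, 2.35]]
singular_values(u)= [3.84, 3.0]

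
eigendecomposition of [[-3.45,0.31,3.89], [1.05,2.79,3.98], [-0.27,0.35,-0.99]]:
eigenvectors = [[0.09,  0.91,  0.86], [0.99,  -0.35,  -0.41], [0.08,  0.23,  0.29]]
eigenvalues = [3.2, -2.58, -2.27]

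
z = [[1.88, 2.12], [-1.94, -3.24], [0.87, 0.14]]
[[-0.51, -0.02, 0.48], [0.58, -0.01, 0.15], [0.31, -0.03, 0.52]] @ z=[[-0.5, -0.95], [1.24, 1.28], [1.09, 0.83]]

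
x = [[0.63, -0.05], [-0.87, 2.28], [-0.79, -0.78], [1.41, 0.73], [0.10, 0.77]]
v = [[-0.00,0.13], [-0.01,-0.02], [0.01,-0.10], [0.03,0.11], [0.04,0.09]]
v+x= [[0.63, 0.08], [-0.88, 2.26], [-0.78, -0.88], [1.44, 0.84], [0.14, 0.86]]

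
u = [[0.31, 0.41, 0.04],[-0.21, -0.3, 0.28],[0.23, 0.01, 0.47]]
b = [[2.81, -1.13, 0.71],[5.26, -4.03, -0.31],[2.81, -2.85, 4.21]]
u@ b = [[3.14, -2.12, 0.26], [-1.38, 0.65, 1.12], [2.02, -1.64, 2.14]]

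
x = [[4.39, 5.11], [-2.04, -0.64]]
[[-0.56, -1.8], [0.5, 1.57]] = x@[[-0.29, -0.9], [0.14, 0.42]]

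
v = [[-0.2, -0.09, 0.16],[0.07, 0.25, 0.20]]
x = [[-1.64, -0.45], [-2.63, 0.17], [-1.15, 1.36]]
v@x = [[0.38, 0.29], [-1.00, 0.28]]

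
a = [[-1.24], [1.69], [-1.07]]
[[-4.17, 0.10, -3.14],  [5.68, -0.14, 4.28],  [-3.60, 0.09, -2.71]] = a@[[3.36, -0.08, 2.53]]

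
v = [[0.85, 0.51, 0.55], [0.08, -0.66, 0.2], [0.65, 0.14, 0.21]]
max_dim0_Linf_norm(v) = 0.85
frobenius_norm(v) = 1.50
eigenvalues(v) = [1.26, -0.19, -0.67]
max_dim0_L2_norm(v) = 1.07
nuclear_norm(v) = 2.19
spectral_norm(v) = 1.32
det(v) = 0.16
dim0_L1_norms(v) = [1.58, 1.31, 0.96]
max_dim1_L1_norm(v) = 1.91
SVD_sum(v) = [[0.90,0.50,0.48], [-0.11,-0.06,-0.06], [0.53,0.29,0.28]] + [[-0.0, 0.0, -0.00], [0.21, -0.6, 0.23], [0.05, -0.13, 0.05]] + [[-0.05, 0.01, 0.07], [-0.02, 0.0, 0.03], [0.08, -0.02, -0.12]]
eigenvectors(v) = [[-0.84, -0.55, 0.35], [-0.09, 0.25, -0.93], [-0.53, 0.8, -0.11]]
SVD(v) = [[-0.86, 0.0, -0.52], [0.11, -0.98, -0.18], [-0.50, -0.21, 0.84]] @ diag([1.3193414915638988, 0.694873027042578, 0.1725963641755857]) @ [[-0.79,-0.44,-0.42],[-0.31,0.89,-0.34],[0.52,-0.14,-0.84]]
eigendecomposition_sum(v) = [[0.89, 0.28, 0.52], [0.1, 0.03, 0.06], [0.57, 0.18, 0.33]] + [[-0.06, -0.03, 0.1],  [0.03, 0.02, -0.05],  [0.09, 0.05, -0.15]] + [[0.02,0.27,-0.07], [-0.04,-0.71,0.19], [-0.01,-0.09,0.02]]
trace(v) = 0.40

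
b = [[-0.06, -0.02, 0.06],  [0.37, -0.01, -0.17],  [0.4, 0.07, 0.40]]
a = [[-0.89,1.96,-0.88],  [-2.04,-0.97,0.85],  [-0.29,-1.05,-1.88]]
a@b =[[0.43,-0.06,-0.74],[0.10,0.11,0.38],[-1.12,-0.12,-0.59]]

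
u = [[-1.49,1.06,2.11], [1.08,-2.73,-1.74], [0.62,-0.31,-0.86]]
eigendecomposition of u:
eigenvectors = [[0.54, -0.8, -0.56], [-0.82, 0.06, -0.76], [-0.2, -0.60, 0.31]]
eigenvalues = [-3.86, 0.0, -1.22]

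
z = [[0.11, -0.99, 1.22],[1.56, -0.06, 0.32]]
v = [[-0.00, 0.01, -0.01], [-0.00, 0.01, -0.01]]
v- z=[[-0.11, 1.00, -1.23], [-1.56, 0.07, -0.33]]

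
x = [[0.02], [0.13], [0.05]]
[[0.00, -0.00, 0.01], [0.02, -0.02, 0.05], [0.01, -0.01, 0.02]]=x @[[0.16, -0.14, 0.37]]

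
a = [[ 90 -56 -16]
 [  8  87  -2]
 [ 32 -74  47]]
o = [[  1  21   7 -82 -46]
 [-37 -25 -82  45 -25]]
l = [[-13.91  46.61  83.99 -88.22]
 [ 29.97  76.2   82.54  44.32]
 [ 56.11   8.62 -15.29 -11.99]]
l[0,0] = -13.91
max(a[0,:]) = 90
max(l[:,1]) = 76.2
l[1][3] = 44.32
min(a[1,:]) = -2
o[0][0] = 1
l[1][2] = 82.54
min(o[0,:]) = -82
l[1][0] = 29.97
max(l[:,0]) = 56.11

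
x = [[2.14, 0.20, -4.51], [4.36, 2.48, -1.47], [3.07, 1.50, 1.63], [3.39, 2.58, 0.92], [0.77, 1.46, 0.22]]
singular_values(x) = [7.85, 5.07, 1.04]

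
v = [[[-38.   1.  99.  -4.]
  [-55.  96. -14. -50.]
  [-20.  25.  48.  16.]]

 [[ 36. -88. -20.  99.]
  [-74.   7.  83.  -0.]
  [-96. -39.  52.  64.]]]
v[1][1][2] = 83.0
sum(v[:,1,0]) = -129.0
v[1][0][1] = -88.0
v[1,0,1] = -88.0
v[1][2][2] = 52.0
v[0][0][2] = 99.0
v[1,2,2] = 52.0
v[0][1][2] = -14.0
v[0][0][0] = -38.0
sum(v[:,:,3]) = 125.0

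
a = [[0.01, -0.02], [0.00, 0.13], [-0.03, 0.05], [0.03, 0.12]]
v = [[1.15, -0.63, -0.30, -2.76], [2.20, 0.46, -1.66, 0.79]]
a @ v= [[-0.03,  -0.02,  0.03,  -0.04], [0.29,  0.06,  -0.22,  0.10], [0.08,  0.04,  -0.07,  0.12], [0.30,  0.04,  -0.21,  0.01]]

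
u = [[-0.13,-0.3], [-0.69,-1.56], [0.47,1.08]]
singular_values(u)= [2.1, 0.01]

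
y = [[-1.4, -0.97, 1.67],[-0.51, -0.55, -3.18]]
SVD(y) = [[-0.49, 0.87],  [0.87, 0.49]] @ diag([3.5984917315684934, 1.8481496849100685]) @ [[0.07, -0.00, -1.00],[-0.8, -0.60, -0.05]]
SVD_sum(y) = [[-0.12, 0.0, 1.75], [0.21, -0.01, -3.13]] + [[-1.28, -0.97, -0.08],[-0.72, -0.54, -0.05]]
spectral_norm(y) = 3.60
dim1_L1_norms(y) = [4.04, 4.24]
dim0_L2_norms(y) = [1.49, 1.12, 3.59]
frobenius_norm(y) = 4.05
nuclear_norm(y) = 5.45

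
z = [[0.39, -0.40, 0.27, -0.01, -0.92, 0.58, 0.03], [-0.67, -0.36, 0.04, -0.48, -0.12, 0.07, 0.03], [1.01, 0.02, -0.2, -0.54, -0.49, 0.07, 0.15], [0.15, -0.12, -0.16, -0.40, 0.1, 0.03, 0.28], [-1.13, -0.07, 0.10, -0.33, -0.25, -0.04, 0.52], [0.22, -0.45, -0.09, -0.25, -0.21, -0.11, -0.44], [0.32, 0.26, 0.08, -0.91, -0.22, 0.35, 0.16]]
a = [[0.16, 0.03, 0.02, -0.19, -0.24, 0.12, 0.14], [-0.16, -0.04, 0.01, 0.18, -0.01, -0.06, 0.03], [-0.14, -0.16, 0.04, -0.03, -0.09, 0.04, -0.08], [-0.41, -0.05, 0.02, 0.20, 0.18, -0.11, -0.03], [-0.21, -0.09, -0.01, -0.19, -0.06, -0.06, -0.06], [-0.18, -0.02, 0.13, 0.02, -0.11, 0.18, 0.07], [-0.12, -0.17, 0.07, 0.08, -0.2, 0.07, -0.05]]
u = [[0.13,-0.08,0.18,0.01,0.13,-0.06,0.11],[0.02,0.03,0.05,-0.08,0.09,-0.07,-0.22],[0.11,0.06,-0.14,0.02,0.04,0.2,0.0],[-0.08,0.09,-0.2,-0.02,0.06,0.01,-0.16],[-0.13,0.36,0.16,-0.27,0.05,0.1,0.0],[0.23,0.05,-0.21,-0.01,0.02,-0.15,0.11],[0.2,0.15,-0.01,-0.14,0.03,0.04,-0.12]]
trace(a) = 0.43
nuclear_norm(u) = 2.05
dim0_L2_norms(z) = [1.75, 0.76, 0.41, 1.3, 1.13, 0.7, 0.77]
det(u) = 0.00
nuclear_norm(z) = 6.00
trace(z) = -0.77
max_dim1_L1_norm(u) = 1.07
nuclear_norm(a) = 1.83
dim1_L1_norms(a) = [0.9, 0.49, 0.58, 1.0, 0.68, 0.71, 0.76]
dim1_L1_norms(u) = [0.7, 0.56, 0.57, 0.62, 1.07, 0.78, 0.69]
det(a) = 0.00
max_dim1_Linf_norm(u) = 0.36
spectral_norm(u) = 0.56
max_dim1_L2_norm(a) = 0.51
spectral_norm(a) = 0.67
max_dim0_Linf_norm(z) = 1.13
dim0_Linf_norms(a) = [0.41, 0.17, 0.13, 0.2, 0.24, 0.18, 0.14]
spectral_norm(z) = 1.88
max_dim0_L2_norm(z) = 1.75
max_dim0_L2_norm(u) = 0.42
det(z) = 0.01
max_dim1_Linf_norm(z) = 1.13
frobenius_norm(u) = 0.90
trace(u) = -0.22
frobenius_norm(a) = 0.92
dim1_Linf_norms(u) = [0.18, 0.22, 0.2, 0.2, 0.36, 0.23, 0.2]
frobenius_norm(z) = 2.80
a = u @ z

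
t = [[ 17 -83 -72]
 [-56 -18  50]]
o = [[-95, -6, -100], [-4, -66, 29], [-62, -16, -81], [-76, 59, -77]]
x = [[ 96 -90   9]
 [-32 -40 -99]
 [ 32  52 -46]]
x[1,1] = -40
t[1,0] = -56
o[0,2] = -100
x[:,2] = [9, -99, -46]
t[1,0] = -56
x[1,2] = -99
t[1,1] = -18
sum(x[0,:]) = 15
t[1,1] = -18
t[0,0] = 17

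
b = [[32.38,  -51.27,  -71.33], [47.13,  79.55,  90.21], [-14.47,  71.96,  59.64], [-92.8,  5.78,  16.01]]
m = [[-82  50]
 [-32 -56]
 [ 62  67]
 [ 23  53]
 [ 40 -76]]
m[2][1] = 67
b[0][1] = -51.27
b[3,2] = 16.01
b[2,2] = 59.64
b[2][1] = 71.96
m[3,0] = 23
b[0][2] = -71.33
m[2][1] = 67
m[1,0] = -32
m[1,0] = -32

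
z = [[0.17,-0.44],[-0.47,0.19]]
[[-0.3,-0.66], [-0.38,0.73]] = z @ [[1.28,-1.12], [1.18,1.07]]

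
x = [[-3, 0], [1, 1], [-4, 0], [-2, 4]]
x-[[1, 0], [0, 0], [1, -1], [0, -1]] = [[-4, 0], [1, 1], [-5, 1], [-2, 5]]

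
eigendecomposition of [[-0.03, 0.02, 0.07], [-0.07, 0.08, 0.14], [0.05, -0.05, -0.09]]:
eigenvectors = [[0.51, 0.43, 0.8], [0.70, -0.73, -0.27], [-0.5, 0.52, 0.53]]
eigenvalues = [-0.07, 0.02, 0.01]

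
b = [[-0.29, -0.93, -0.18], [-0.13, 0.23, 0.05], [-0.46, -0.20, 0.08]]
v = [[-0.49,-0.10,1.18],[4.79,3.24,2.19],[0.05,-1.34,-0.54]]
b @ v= [[-4.32,  -2.74,  -2.28], [1.17,  0.69,  0.32], [-0.73,  -0.71,  -1.02]]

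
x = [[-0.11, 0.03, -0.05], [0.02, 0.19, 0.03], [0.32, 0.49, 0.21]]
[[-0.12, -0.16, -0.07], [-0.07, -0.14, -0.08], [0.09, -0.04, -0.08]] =x @[[1.0, 1.38, 0.62],[-0.47, -0.82, -0.43],[-0.02, -0.40, -0.32]]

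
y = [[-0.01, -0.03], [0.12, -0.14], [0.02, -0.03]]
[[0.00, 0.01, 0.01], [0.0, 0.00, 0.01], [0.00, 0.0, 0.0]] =y @ [[-0.11,-0.15,-0.27], [-0.11,-0.15,-0.27]]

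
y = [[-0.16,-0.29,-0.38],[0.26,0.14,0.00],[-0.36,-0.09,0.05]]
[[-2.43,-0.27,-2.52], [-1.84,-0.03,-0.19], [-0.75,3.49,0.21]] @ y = [[1.23,0.89,0.8], [0.36,0.55,0.69], [0.95,0.69,0.30]]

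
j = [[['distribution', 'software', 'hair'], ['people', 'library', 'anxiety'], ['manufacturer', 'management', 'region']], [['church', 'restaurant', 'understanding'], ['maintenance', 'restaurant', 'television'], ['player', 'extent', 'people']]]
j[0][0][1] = 'software'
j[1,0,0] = 'church'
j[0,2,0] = 'manufacturer'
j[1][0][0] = 'church'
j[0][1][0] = 'people'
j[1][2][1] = 'extent'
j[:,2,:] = [['manufacturer', 'management', 'region'], ['player', 'extent', 'people']]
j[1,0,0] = 'church'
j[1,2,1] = 'extent'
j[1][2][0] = 'player'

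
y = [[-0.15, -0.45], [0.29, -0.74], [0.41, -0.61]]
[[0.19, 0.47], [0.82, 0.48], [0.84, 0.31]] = y @ [[0.95, -0.55],[-0.74, -0.87]]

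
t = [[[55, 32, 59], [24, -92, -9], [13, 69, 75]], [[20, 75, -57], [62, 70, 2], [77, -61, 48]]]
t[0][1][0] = 24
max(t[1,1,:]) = 70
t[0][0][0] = 55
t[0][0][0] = 55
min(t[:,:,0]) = 13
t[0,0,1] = 32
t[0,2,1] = 69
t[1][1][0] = 62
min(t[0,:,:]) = -92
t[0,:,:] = [[55, 32, 59], [24, -92, -9], [13, 69, 75]]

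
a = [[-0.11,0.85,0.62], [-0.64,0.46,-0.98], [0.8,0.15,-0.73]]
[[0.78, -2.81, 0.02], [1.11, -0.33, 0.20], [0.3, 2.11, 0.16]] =a @ [[-0.23, 1.55, 0.03], [1.20, -1.94, 0.14], [-0.42, -1.59, -0.16]]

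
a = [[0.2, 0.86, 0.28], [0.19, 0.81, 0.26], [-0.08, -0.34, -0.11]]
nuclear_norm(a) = 1.33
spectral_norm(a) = 1.32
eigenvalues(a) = [(0.9+0j), (-0+0j), (-0-0j)]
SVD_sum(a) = [[0.2, 0.86, 0.28], [0.19, 0.81, 0.26], [-0.08, -0.34, -0.11]] + [[-0.0, -0.00, 0.0], [0.0, 0.0, -0.00], [-0.0, -0.0, 0.0]] + [[-0.00, 0.00, -0.0], [-0.00, 0.0, -0.0], [-0.00, 0.0, -0.0]]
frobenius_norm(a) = 1.32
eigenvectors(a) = [[-0.70+0.00j,(-0.91+0j),-0.91-0.00j], [-0.66+0.00j,(0.24+0.1j),0.24-0.10j], [(0.28+0j),-0.09-0.31j,-0.09+0.31j]]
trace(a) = 0.90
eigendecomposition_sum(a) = [[(0.2+0j), 0.86+0.00j, (0.28+0j)], [0.19+0.00j, 0.81+0.00j, 0.26+0.00j], [(-0.08+0j), (-0.34+0j), -0.11+0.00j]] + [[(-0+0j), 0.00+0.00j, 0j], [0.00-0.00j, -0.00-0.00j, -0.00-0.00j], [(-0-0j), 0j, -0.00+0.00j]] + [[(-0-0j),0.00-0.00j,-0j], [0.00+0.00j,-0.00+0.00j,-0.00+0.00j], [-0.00+0.00j,0.00-0.00j,(-0-0j)]]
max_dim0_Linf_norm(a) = 0.86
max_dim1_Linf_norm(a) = 0.86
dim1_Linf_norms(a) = [0.86, 0.81, 0.34]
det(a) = 0.00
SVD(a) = [[-0.70, 0.70, 0.14], [-0.66, -0.71, 0.25], [0.28, 0.08, 0.96]] @ diag([1.3235902854546768, 0.002913284835133804, 0.0005186728035873012]) @ [[-0.22,  -0.93,  -0.3],[-0.46,  -0.17,  0.87],[-0.86,  0.33,  -0.39]]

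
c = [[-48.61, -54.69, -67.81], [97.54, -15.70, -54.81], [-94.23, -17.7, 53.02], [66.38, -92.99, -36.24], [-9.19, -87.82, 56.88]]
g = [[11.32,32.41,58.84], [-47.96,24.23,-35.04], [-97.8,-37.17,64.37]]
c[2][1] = -17.7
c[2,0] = -94.23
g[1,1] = 24.23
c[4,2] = 56.88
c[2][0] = -94.23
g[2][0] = -97.8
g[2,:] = [-97.8, -37.17, 64.37]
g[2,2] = 64.37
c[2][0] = -94.23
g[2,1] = -37.17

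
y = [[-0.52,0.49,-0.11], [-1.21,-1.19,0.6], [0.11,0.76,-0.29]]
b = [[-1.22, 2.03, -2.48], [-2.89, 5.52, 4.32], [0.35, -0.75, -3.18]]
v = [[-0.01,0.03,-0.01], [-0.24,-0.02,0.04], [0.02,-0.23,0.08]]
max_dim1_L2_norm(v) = 0.24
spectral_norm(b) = 8.01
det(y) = 0.00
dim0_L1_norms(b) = [4.46, 8.3, 9.98]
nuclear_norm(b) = 12.03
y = b @ v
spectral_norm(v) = 0.25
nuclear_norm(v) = 0.49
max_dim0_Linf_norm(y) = 1.21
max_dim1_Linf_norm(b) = 5.52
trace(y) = -2.00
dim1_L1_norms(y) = [1.12, 3.0, 1.16]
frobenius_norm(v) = 0.35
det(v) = -0.00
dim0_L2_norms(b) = [3.16, 5.93, 5.91]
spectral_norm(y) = 1.93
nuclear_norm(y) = 2.78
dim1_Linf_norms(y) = [0.52, 1.21, 0.76]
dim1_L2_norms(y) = [0.72, 1.8, 0.82]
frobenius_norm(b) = 8.95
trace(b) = 1.12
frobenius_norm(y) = 2.11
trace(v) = 0.05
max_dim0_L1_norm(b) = 9.98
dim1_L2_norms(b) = [3.43, 7.58, 3.29]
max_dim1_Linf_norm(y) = 1.21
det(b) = 1.29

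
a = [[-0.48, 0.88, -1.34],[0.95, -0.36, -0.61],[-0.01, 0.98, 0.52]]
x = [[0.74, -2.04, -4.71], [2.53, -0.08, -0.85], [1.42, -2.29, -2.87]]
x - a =[[1.22,-2.92,-3.37], [1.58,0.28,-0.24], [1.43,-3.27,-3.39]]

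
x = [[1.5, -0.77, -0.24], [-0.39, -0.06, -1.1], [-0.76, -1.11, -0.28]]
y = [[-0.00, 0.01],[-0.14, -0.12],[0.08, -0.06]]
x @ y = [[0.09, 0.12],[-0.08, 0.07],[0.13, 0.14]]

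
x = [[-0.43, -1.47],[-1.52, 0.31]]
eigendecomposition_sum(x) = [[-0.99, -0.76], [-0.79, -0.61]] + [[0.56, -0.71], [-0.73, 0.92]]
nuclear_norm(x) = 3.08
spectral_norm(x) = 1.61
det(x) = -2.37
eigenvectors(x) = [[-0.78,0.61],[-0.62,-0.79]]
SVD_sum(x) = [[-0.93, -0.47], [-1.09, -0.55]] + [[0.50, -1.00], [-0.43, 0.86]]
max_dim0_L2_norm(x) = 1.58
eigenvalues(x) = [-1.6, 1.48]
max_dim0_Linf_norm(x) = 1.52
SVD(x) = [[-0.65,-0.76],[-0.76,0.65]] @ diag([1.605105515865715, 1.4751055158657147]) @ [[0.89, 0.45], [-0.45, 0.89]]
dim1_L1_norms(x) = [1.9, 1.83]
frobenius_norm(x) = 2.18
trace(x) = -0.12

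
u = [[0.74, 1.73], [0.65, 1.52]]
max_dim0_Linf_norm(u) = 1.73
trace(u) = 2.26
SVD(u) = [[-0.75, -0.66], [-0.66, 0.75]] @ diag([2.5046756248372195, 0.00011977598896429288]) @ [[-0.39, -0.92], [-0.92, 0.39]]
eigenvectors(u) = [[-0.92,-0.75], [0.39,-0.66]]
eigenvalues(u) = [0.0, 2.26]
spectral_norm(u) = 2.50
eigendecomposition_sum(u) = [[0.0, -0.0], [-0.0, 0.00]] + [[0.74, 1.73], [0.65, 1.52]]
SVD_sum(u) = [[0.74, 1.73],[0.65, 1.52]] + [[0.0, -0.00], [-0.00, 0.00]]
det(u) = 0.00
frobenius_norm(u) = 2.50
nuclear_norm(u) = 2.50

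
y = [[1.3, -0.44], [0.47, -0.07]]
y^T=[[1.3, 0.47], [-0.44, -0.07]]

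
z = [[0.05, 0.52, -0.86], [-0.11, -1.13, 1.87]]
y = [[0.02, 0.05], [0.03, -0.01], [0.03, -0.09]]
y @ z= [[-0.0,-0.05,0.08], [0.00,0.03,-0.04], [0.01,0.12,-0.19]]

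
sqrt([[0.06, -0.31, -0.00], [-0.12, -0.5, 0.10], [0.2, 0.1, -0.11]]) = [[(0.42-0.02j), (-0.26+0.39j), (-0.15+0.02j)], [-0.00+0.13j, 0.00+0.66j, 0.00-0.11j], [0.49-0.30j, -0.30-0.06j, (-0.17+0.26j)]]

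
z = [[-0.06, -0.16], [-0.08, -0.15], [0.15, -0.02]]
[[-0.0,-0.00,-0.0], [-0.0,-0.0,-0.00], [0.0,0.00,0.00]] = z @ [[0.01, 0.01, 0.02], [0.0, 0.00, 0.0]]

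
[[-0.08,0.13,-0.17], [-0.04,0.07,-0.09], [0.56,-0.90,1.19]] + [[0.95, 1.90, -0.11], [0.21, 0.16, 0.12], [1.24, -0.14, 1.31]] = [[0.87, 2.03, -0.28], [0.17, 0.23, 0.03], [1.8, -1.04, 2.50]]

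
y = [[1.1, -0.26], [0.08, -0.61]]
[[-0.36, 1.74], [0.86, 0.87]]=y @ [[-0.68, 1.28],[-1.50, -1.26]]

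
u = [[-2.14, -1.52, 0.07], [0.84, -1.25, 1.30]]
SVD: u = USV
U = [[-1.0,-0.07], [-0.07,1.00]]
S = [2.63, 1.99]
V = [[0.79, 0.61, -0.06], [0.49, -0.58, 0.65]]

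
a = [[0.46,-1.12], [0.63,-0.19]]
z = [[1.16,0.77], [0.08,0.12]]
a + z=[[1.62, -0.35], [0.71, -0.07]]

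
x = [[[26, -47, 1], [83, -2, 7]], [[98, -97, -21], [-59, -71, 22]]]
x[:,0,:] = [[26, -47, 1], [98, -97, -21]]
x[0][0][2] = 1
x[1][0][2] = -21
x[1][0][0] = 98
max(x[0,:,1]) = -2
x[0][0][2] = 1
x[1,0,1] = -97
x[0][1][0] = 83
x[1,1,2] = 22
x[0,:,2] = [1, 7]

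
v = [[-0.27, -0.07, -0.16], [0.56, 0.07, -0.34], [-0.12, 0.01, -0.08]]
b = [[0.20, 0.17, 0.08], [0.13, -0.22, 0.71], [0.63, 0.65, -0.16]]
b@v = [[0.03, -0.00, -0.10], [-0.24, -0.02, -0.00], [0.21, -0.0, -0.31]]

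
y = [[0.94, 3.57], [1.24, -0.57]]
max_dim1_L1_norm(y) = 4.51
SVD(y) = [[-1.00,0.07], [0.07,1.00]] @ diag([3.700321491259148, 1.3411267133741187]) @ [[-0.23, -0.97],[0.97, -0.23]]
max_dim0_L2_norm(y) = 3.62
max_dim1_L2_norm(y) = 3.69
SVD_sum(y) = [[0.84, 3.59], [-0.06, -0.26]] + [[0.10, -0.02], [1.30, -0.31]]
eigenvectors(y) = [[0.92, -0.77], [0.38, 0.64]]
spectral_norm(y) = 3.70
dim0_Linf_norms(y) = [1.24, 3.57]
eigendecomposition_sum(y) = [[1.62, 1.93], [0.67, 0.80]] + [[-0.68, 1.64], [0.57, -1.37]]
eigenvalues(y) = [2.42, -2.05]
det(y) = -4.96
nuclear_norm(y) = 5.04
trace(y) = 0.37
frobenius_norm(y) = 3.94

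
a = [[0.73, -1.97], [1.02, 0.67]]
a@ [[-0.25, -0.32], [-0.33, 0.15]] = [[0.47, -0.53], [-0.48, -0.23]]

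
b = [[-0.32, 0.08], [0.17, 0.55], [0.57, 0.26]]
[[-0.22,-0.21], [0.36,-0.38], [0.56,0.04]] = b @ [[0.8, 0.46],[0.4, -0.84]]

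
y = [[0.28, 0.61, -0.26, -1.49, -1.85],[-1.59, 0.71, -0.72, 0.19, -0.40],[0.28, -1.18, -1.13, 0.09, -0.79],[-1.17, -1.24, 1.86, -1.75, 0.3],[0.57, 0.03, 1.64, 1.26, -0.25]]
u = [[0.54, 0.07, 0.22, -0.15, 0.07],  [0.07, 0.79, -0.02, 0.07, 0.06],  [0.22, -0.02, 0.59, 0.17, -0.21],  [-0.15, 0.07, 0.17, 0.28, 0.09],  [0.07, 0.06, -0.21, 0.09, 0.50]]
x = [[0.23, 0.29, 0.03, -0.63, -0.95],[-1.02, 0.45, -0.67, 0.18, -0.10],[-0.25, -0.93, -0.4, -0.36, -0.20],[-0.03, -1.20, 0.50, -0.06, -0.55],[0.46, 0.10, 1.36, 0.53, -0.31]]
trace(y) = -2.14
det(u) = -0.00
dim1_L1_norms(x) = [2.13, 2.42, 2.14, 2.34, 2.76]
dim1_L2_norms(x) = [1.2, 1.32, 1.12, 1.41, 1.56]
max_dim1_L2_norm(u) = 0.8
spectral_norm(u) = 0.84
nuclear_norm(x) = 5.71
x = y @ u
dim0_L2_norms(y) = [2.09, 1.95, 2.83, 2.63, 2.09]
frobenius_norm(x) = 2.98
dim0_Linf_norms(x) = [1.02, 1.2, 1.36, 0.63, 0.95]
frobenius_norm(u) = 1.39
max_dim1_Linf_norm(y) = 1.86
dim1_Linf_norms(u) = [0.54, 0.79, 0.59, 0.28, 0.5]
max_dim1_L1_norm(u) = 1.21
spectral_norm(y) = 3.16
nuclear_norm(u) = 2.71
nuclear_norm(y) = 11.20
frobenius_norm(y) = 5.24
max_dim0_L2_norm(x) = 1.65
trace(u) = 2.70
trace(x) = -0.09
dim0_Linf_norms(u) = [0.54, 0.79, 0.59, 0.28, 0.5]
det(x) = 0.02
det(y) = -43.32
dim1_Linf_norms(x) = [0.95, 1.02, 0.93, 1.2, 1.36]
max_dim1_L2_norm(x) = 1.56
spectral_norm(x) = 1.99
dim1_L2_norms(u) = [0.61, 0.8, 0.69, 0.38, 0.56]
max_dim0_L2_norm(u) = 0.8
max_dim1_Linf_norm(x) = 1.36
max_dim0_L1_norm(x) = 2.97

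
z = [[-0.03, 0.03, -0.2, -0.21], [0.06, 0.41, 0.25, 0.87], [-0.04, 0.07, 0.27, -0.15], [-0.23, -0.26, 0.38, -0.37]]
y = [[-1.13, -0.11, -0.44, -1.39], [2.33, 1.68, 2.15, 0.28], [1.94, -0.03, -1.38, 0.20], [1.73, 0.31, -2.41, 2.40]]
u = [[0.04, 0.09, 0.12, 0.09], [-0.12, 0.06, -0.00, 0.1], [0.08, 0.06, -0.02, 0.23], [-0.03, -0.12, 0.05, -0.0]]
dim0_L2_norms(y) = [3.67, 1.71, 3.54, 2.79]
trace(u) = 0.08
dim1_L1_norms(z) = [0.47, 1.59, 0.53, 1.24]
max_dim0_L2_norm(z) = 0.98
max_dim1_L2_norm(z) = 1.0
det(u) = -0.00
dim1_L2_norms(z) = [0.29, 1.0, 0.32, 0.63]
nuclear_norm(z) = 1.95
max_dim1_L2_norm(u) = 0.25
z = y @ u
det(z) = -0.01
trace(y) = 1.57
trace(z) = 0.28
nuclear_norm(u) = 0.70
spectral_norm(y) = 4.52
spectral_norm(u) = 0.30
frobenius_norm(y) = 6.06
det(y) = 15.23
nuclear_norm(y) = 10.32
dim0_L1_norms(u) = [0.27, 0.33, 0.19, 0.42]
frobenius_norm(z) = 1.26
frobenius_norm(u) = 0.38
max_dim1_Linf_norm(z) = 0.87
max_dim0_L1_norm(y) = 7.13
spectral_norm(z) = 1.09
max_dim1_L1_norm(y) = 6.85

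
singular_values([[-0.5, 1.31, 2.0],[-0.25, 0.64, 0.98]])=[2.72, 0.0]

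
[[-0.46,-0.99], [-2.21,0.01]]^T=[[-0.46, -2.21], [-0.99, 0.01]]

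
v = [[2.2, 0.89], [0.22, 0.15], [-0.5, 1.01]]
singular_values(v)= [2.39, 1.12]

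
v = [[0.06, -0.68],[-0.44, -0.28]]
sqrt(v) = [[0.44+0.29j,-0.40+0.49j], [(-0.26+0.32j),0.24+0.54j]]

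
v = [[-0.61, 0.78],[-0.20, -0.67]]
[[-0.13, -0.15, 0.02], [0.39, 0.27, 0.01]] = v @ [[-0.39, -0.19, -0.03], [-0.47, -0.34, 0.0]]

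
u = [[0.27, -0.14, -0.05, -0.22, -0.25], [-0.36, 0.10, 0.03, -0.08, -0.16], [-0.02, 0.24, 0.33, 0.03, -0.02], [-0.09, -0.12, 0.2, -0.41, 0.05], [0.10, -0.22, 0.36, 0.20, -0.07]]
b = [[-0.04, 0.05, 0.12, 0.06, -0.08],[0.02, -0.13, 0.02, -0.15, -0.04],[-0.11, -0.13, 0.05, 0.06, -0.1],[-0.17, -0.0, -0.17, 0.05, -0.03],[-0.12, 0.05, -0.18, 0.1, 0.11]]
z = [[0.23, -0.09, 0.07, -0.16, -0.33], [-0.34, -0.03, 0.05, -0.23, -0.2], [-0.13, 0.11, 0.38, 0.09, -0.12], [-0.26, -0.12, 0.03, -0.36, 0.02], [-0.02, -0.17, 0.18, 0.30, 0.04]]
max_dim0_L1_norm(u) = 0.97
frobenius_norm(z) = 0.99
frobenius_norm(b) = 0.50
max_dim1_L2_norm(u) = 0.48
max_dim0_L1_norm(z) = 1.14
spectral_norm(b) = 0.36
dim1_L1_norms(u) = [0.93, 0.73, 0.64, 0.87, 0.95]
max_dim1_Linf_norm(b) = 0.18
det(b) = 0.00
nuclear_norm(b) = 0.94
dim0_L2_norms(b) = [0.24, 0.2, 0.28, 0.21, 0.18]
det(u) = 0.01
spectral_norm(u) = 0.54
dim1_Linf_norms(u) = [0.27, 0.36, 0.33, 0.41, 0.36]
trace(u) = 0.22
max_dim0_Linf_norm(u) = 0.41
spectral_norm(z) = 0.65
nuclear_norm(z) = 2.02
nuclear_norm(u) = 2.17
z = u + b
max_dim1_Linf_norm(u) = 0.41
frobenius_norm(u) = 1.01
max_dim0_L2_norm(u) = 0.53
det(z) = 0.01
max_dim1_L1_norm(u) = 0.95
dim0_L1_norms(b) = [0.46, 0.36, 0.54, 0.42, 0.36]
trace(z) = 0.26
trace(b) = 0.04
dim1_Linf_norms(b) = [0.12, 0.15, 0.13, 0.17, 0.18]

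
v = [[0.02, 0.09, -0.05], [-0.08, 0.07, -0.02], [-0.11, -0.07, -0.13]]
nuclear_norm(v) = 0.38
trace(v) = -0.04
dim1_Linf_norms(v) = [0.09, 0.08, 0.13]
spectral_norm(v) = 0.19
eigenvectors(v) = [[-0.19+0.00j, (0.69+0j), (0.69-0j)], [-0.15+0.00j, 0.07+0.58j, (0.07-0.58j)], [(-0.97+0j), -0.43-0.03j, -0.43+0.03j]]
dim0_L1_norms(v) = [0.21, 0.23, 0.2]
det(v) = -0.00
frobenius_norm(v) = 0.24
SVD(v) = [[-0.02,0.74,-0.68],[0.26,0.66,0.71],[0.97,-0.16,-0.2]] @ diag([0.1888686707697212, 0.12849585788806592, 0.06646382254496537]) @ [[-0.67, -0.27, -0.69], [-0.16, 0.96, -0.23], [-0.72, 0.05, 0.69]]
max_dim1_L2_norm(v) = 0.18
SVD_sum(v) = [[0.00, 0.00, 0.0],[-0.03, -0.01, -0.03],[-0.12, -0.05, -0.13]] + [[-0.01, 0.09, -0.02], [-0.01, 0.08, -0.02], [0.0, -0.02, 0.00]] + [[0.03,-0.0,-0.03], [-0.03,0.00,0.03], [0.01,-0.0,-0.01]]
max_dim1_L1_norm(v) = 0.31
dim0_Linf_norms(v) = [0.11, 0.09, 0.13]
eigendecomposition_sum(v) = [[(-0.02+0j),-0.00+0.00j,-0.03+0.00j], [(-0.01+0j),(-0+0j),-0.02+0.00j], [-0.09+0.00j,(-0.01+0j),-0.14+0.00j]] + [[(0.02+0.04j), (0.05-0.04j), (-0.01-0j)], [(-0.03+0.02j), 0.04+0.03j, -0.01j], [-0.01-0.03j, (-0.03+0.02j), (0.01+0j)]] + [[(0.02-0.04j),  0.05+0.04j,  (-0.01+0j)],[-0.03-0.02j,  0.04-0.03j,  0.00+0.01j],[(-0.01+0.03j),  -0.03-0.02j,  0.01-0.00j]]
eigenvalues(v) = [(-0.16+0j), (0.06+0.08j), (0.06-0.08j)]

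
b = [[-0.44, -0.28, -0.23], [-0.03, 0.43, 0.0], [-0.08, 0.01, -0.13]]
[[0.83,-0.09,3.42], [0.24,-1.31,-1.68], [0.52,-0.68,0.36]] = b @ [[-0.24,-0.62,-5.07], [0.54,-3.09,-4.27], [-3.82,5.34,0.03]]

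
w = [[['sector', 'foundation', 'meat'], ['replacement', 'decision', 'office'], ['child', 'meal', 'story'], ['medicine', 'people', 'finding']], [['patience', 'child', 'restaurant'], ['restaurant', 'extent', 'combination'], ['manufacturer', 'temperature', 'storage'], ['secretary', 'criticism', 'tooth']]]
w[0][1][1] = 'decision'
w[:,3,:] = [['medicine', 'people', 'finding'], ['secretary', 'criticism', 'tooth']]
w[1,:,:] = [['patience', 'child', 'restaurant'], ['restaurant', 'extent', 'combination'], ['manufacturer', 'temperature', 'storage'], ['secretary', 'criticism', 'tooth']]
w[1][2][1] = 'temperature'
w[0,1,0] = 'replacement'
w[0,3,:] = ['medicine', 'people', 'finding']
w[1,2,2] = 'storage'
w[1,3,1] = 'criticism'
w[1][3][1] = 'criticism'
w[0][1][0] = 'replacement'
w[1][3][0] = 'secretary'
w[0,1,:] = ['replacement', 'decision', 'office']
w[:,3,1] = ['people', 'criticism']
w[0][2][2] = 'story'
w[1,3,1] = 'criticism'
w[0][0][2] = 'meat'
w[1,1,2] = 'combination'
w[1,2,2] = 'storage'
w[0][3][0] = 'medicine'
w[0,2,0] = 'child'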